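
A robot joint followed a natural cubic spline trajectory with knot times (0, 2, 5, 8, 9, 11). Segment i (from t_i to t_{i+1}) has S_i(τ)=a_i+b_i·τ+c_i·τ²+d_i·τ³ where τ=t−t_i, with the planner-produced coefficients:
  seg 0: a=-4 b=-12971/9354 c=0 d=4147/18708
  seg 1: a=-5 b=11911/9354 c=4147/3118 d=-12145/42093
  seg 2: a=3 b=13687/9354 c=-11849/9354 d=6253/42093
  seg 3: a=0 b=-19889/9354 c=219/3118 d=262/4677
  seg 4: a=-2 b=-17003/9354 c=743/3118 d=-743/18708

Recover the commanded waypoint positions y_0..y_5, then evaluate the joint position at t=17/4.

y_0=-4 y_1=-5 y_2=3 y_3=0 y_4=-2 y_5=-5
S(17/4) = 130883/99776

y_0 = S_0(0) = a_0 = -4
y_1 = S_1(0) = a_1 = -5
y_2 = S_2(0) = a_2 = 3
y_3 = S_3(0) = a_3 = 0
y_4 = S_4(0) = a_4 = -2
y_5 = S_4(2) = -5
t_q=17/4 is in segment 1 (τ=9/4); S_1(τ)=130883/99776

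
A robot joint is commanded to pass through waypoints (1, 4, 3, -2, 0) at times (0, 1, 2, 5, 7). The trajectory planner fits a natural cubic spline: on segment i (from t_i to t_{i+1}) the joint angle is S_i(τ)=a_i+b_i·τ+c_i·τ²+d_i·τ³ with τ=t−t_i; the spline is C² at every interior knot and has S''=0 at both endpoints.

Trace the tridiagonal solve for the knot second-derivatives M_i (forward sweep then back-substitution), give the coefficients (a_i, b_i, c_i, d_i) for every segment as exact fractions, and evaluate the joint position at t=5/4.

  seg 0: a=1 b=1637/411 c=0 d=-404/411
  seg 1: a=4 b=425/411 c=-404/137 d=376/411
  seg 2: a=3 b=-871/411 c=-28/137 d=146/1233
  seg 3: a=-2 b=-61/411 c=118/137 d=-59/411
S(5/4) = 4481/1096

Δ: Δ0=3, Δ1=-1, Δ2=-5/3, Δ3=1
row 1: diag=4, rhs=-24; c'=1/4, d'=-6
row 2: denom=8−1·1/4=31/4; d'=(-4−1·-6)/(31/4)=8/31
row 3: denom=10−3·12/31=274/31; d'=(16−3·8/31)/(274/31)=236/137
back: M3=236/137
back: M2=8/31−12/31·236/137=-56/137
back: M1=-6−1/4·-56/137=-808/137
M: M0=0, M1=-808/137, M2=-56/137, M3=236/137, M4=0
seg 0: a=1, c=M0/2=0, d=(M1−M0)/(6·1)=-404/411, b=Δ0−h0·(2M0+M1)/6=1637/411
seg 1: a=4, c=M1/2=-404/137, d=(M2−M1)/(6·1)=376/411, b=Δ1−h1·(2M1+M2)/6=425/411
seg 2: a=3, c=M2/2=-28/137, d=(M3−M2)/(6·3)=146/1233, b=Δ2−h2·(2M2+M3)/6=-871/411
seg 3: a=-2, c=M3/2=118/137, d=(M4−M3)/(6·2)=-59/411, b=Δ3−h3·(2M3+M4)/6=-61/411
t_q=5/4 → seg 1, τ=1/4; S=4+425/411·τ+-404/137·τ²+376/411·τ³=4481/1096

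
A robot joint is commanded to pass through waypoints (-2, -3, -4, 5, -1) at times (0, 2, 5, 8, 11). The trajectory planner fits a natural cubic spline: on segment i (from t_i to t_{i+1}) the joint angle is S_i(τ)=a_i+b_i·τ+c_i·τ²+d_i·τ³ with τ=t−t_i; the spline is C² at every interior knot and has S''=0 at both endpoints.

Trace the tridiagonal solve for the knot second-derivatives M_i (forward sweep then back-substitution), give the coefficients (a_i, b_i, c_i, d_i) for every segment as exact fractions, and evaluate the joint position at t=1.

  seg 0: a=-2 b=-56/207 c=0 d=-95/1656
  seg 1: a=-3 b=-397/414 c=-95/276 d=1373/7452
  seg 2: a=-4 b=1615/828 c=272/207 d=-2395/7452
  seg 3: a=5 b=479/414 c=-1307/828 d=1307/7452
S(1) = -1285/552

Δ: Δ0=-1/2, Δ1=-1/3, Δ2=3, Δ3=-2
row 1: diag=10, rhs=1; c'=3/10, d'=1/10
row 2: denom=12−3·3/10=111/10; d'=(20−3·1/10)/(111/10)=197/111
row 3: denom=12−3·10/37=414/37; d'=(-30−3·197/111)/(414/37)=-1307/414
back: M3=-1307/414
back: M2=197/111−10/37·-1307/414=544/207
back: M1=1/10−3/10·544/207=-95/138
M: M0=0, M1=-95/138, M2=544/207, M3=-1307/414, M4=0
seg 0: a=-2, c=M0/2=0, d=(M1−M0)/(6·2)=-95/1656, b=Δ0−h0·(2M0+M1)/6=-56/207
seg 1: a=-3, c=M1/2=-95/276, d=(M2−M1)/(6·3)=1373/7452, b=Δ1−h1·(2M1+M2)/6=-397/414
seg 2: a=-4, c=M2/2=272/207, d=(M3−M2)/(6·3)=-2395/7452, b=Δ2−h2·(2M2+M3)/6=1615/828
seg 3: a=5, c=M3/2=-1307/828, d=(M4−M3)/(6·3)=1307/7452, b=Δ3−h3·(2M3+M4)/6=479/414
t_q=1 → seg 0, τ=1; S=-2+-56/207·τ+0·τ²+-95/1656·τ³=-1285/552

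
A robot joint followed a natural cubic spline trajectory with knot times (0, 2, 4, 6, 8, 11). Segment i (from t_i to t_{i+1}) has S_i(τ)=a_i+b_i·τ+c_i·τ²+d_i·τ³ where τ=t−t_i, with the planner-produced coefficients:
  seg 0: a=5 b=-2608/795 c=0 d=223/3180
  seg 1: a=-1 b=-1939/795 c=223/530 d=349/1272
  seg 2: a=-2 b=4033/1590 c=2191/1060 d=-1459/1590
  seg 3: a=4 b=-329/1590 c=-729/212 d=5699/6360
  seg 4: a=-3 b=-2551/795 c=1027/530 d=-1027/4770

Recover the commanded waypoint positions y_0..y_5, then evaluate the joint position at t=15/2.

y_0=5 y_1=-1 y_2=-2 y_3=4 y_4=-3 y_5=-1
S(15/2) = -17353/16960

y_0 = S_0(0) = a_0 = 5
y_1 = S_1(0) = a_1 = -1
y_2 = S_2(0) = a_2 = -2
y_3 = S_3(0) = a_3 = 4
y_4 = S_4(0) = a_4 = -3
y_5 = S_4(3) = -1
t_q=15/2 is in segment 3 (τ=3/2); S_3(τ)=-17353/16960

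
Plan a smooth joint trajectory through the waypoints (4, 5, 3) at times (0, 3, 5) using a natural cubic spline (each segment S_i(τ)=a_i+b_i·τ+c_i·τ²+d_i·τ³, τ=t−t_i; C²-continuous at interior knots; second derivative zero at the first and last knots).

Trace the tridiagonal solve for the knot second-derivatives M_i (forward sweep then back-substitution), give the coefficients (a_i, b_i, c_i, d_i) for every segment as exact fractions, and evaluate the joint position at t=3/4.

  seg 0: a=4 b=11/15 c=0 d=-2/45
  seg 1: a=5 b=-7/15 c=-2/5 d=1/15
S(3/4) = 145/32

Δ: Δ0=1/3, Δ1=-1
row 1: diag=10, rhs=-8; c'=1/5, d'=-4/5
back: M1=-4/5
M: M0=0, M1=-4/5, M2=0
seg 0: a=4, c=M0/2=0, d=(M1−M0)/(6·3)=-2/45, b=Δ0−h0·(2M0+M1)/6=11/15
seg 1: a=5, c=M1/2=-2/5, d=(M2−M1)/(6·2)=1/15, b=Δ1−h1·(2M1+M2)/6=-7/15
t_q=3/4 → seg 0, τ=3/4; S=4+11/15·τ+0·τ²+-2/45·τ³=145/32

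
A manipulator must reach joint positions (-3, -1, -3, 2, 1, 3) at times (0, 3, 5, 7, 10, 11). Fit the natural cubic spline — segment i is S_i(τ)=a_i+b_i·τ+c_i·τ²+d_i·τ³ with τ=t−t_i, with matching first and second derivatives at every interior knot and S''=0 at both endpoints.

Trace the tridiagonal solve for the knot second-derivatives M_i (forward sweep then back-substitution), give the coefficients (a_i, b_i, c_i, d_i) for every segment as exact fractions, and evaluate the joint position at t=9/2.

  seg 0: a=-3 b=293/188 c=0 d=-503/5076
  seg 1: a=-1 b=-105/94 c=-503/564 d=67/141
  seg 2: a=-3 b=287/282 c=1105/564 d=-229/376
  seg 3: a=2 b=218/141 c=-239/141 d=452/1269
  seg 4: a=1 b=140/141 c=71/47 d=-71/141
S(9/2) = -2315/752

Δ: Δ0=2/3, Δ1=-1, Δ2=5/2, Δ3=-1/3, Δ4=2
row 1: diag=10, rhs=-10; c'=1/5, d'=-1
row 2: denom=8−2·1/5=38/5; d'=(21−2·-1)/(38/5)=115/38
row 3: denom=10−2·5/19=180/19; d'=(-17−2·115/38)/(180/19)=-73/30
row 4: denom=8−3·19/60=141/20; d'=(14−3·-73/30)/(141/20)=142/47
back: M4=142/47
back: M3=-73/30−19/60·142/47=-478/141
back: M2=115/38−5/19·-478/141=1105/282
back: M1=-1−1/5·1105/282=-503/282
M: M0=0, M1=-503/282, M2=1105/282, M3=-478/141, M4=142/47, M5=0
seg 0: a=-3, c=M0/2=0, d=(M1−M0)/(6·3)=-503/5076, b=Δ0−h0·(2M0+M1)/6=293/188
seg 1: a=-1, c=M1/2=-503/564, d=(M2−M1)/(6·2)=67/141, b=Δ1−h1·(2M1+M2)/6=-105/94
seg 2: a=-3, c=M2/2=1105/564, d=(M3−M2)/(6·2)=-229/376, b=Δ2−h2·(2M2+M3)/6=287/282
seg 3: a=2, c=M3/2=-239/141, d=(M4−M3)/(6·3)=452/1269, b=Δ3−h3·(2M3+M4)/6=218/141
seg 4: a=1, c=M4/2=71/47, d=(M5−M4)/(6·1)=-71/141, b=Δ4−h4·(2M4+M5)/6=140/141
t_q=9/2 → seg 1, τ=3/2; S=-1+-105/94·τ+-503/564·τ²+67/141·τ³=-2315/752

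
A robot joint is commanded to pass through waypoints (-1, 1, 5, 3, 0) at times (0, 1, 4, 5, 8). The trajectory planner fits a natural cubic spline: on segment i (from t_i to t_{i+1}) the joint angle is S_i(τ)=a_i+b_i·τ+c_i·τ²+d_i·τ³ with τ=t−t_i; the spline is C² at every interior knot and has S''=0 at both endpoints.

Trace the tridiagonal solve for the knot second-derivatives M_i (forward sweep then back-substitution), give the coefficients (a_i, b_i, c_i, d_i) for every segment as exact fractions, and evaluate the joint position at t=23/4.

Δ: Δ0=2, Δ1=4/3, Δ2=-2, Δ3=-1
row 1: diag=8, rhs=-4; c'=3/8, d'=-1/2
row 2: denom=8−3·3/8=55/8; d'=(-20−3·-1/2)/(55/8)=-148/55
row 3: denom=8−1·8/55=432/55; d'=(6−1·-148/55)/(432/55)=239/216
back: M3=239/216
back: M2=-148/55−8/55·239/216=-77/27
back: M1=-1/2−3/8·-77/27=41/72
M: M0=0, M1=41/72, M2=-77/27, M3=239/216, M4=0
seg 0: a=-1, c=M0/2=0, d=(M1−M0)/(6·1)=41/432, b=Δ0−h0·(2M0+M1)/6=823/432
seg 1: a=1, c=M1/2=41/144, d=(M2−M1)/(6·3)=-739/3888, b=Δ1−h1·(2M1+M2)/6=473/216
seg 2: a=5, c=M2/2=-77/54, d=(M3−M2)/(6·1)=95/144, b=Δ2−h2·(2M2+M3)/6=-533/432
seg 3: a=3, c=M3/2=239/432, d=(M4−M3)/(6·3)=-239/3888, b=Δ3−h3·(2M3+M4)/6=-455/216
t_q=23/4 → seg 3, τ=3/4; S=3+-455/216·τ+239/432·τ²+-239/3888·τ³=5239/3072

  seg 0: a=-1 b=823/432 c=0 d=41/432
  seg 1: a=1 b=473/216 c=41/144 d=-739/3888
  seg 2: a=5 b=-533/432 c=-77/54 d=95/144
  seg 3: a=3 b=-455/216 c=239/432 d=-239/3888
S(23/4) = 5239/3072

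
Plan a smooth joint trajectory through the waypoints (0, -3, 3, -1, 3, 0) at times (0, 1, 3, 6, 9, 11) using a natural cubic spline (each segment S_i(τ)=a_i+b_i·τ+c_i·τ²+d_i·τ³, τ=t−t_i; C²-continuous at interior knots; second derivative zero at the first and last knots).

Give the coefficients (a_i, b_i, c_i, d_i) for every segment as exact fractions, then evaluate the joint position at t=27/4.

  seg 0: a=0 b=-737/172 c=0 d=221/172
  seg 1: a=-3 b=-37/86 c=663/172 d=-46/43
  seg 2: a=3 b=185/86 c=-441/172 d=2171/4644
  seg 3: a=-1 b=-105/172 c=212/129 d=-1541/4644
  seg 4: a=3 b=25/86 c=-231/172 d=77/344
S(27/4) = -7413/11008

Δ: Δ0=-3, Δ1=3, Δ2=-4/3, Δ3=4/3, Δ4=-3/2
row 1: diag=6, rhs=36; c'=1/3, d'=6
row 2: denom=10−2·1/3=28/3; d'=(-26−2·6)/(28/3)=-57/14
row 3: denom=12−3·9/28=309/28; d'=(16−3·-57/14)/(309/28)=790/309
row 4: denom=10−3·28/103=946/103; d'=(-17−3·790/309)/(946/103)=-231/86
back: M4=-231/86
back: M3=790/309−28/103·-231/86=424/129
back: M2=-57/14−9/28·424/129=-441/86
back: M1=6−1/3·-441/86=663/86
M: M0=0, M1=663/86, M2=-441/86, M3=424/129, M4=-231/86, M5=0
seg 0: a=0, c=M0/2=0, d=(M1−M0)/(6·1)=221/172, b=Δ0−h0·(2M0+M1)/6=-737/172
seg 1: a=-3, c=M1/2=663/172, d=(M2−M1)/(6·2)=-46/43, b=Δ1−h1·(2M1+M2)/6=-37/86
seg 2: a=3, c=M2/2=-441/172, d=(M3−M2)/(6·3)=2171/4644, b=Δ2−h2·(2M2+M3)/6=185/86
seg 3: a=-1, c=M3/2=212/129, d=(M4−M3)/(6·3)=-1541/4644, b=Δ3−h3·(2M3+M4)/6=-105/172
seg 4: a=3, c=M4/2=-231/172, d=(M5−M4)/(6·2)=77/344, b=Δ4−h4·(2M4+M5)/6=25/86
t_q=27/4 → seg 3, τ=3/4; S=-1+-105/172·τ+212/129·τ²+-1541/4644·τ³=-7413/11008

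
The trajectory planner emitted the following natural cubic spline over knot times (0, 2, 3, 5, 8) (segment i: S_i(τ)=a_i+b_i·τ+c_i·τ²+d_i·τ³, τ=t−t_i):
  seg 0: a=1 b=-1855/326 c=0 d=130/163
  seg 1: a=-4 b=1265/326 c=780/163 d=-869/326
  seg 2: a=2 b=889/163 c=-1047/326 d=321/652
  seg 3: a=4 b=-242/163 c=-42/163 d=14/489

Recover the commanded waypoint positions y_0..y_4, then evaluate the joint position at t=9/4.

y_0 = S_0(0) = a_0 = 1
y_1 = S_1(0) = a_1 = -4
y_2 = S_2(0) = a_2 = 2
y_3 = S_3(0) = a_3 = 4
y_4 = S_3(3) = -2
t_q=9/4 is in segment 1 (τ=1/4); S_1(τ)=-57845/20864

y_0=1 y_1=-4 y_2=2 y_3=4 y_4=-2
S(9/4) = -57845/20864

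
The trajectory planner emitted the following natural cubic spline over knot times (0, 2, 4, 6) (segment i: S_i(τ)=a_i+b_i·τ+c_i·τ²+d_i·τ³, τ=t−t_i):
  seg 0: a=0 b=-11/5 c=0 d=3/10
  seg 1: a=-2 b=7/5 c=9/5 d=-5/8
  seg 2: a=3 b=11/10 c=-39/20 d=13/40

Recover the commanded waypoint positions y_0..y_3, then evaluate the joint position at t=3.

y_0=0 y_1=-2 y_2=3 y_3=0
S(3) = 23/40

y_0 = S_0(0) = a_0 = 0
y_1 = S_1(0) = a_1 = -2
y_2 = S_2(0) = a_2 = 3
y_3 = S_2(2) = 0
t_q=3 is in segment 1 (τ=1); S_1(τ)=23/40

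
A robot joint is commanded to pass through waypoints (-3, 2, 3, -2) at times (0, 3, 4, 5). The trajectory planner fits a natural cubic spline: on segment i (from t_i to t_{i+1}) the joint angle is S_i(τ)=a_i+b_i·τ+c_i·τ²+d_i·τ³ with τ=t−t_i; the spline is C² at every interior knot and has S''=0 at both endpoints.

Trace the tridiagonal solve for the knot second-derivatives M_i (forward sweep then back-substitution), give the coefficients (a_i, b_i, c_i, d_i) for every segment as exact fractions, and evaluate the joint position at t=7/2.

Δ: Δ0=5/3, Δ1=1, Δ2=-5
row 1: diag=8, rhs=-4; c'=1/8, d'=-1/2
row 2: denom=4−1·1/8=31/8; d'=(-36−1·-1/2)/(31/8)=-284/31
back: M2=-284/31
back: M1=-1/2−1/8·-284/31=20/31
M: M0=0, M1=20/31, M2=-284/31, M3=0
seg 0: a=-3, c=M0/2=0, d=(M1−M0)/(6·3)=10/279, b=Δ0−h0·(2M0+M1)/6=125/93
seg 1: a=2, c=M1/2=10/31, d=(M2−M1)/(6·1)=-152/93, b=Δ1−h1·(2M1+M2)/6=215/93
seg 2: a=3, c=M2/2=-142/31, d=(M3−M2)/(6·1)=142/93, b=Δ2−h2·(2M2+M3)/6=-181/93
t_q=7/2 → seg 1, τ=1/2; S=2+215/93·τ+10/31·τ²+-152/93·τ³=94/31

  seg 0: a=-3 b=125/93 c=0 d=10/279
  seg 1: a=2 b=215/93 c=10/31 d=-152/93
  seg 2: a=3 b=-181/93 c=-142/31 d=142/93
S(7/2) = 94/31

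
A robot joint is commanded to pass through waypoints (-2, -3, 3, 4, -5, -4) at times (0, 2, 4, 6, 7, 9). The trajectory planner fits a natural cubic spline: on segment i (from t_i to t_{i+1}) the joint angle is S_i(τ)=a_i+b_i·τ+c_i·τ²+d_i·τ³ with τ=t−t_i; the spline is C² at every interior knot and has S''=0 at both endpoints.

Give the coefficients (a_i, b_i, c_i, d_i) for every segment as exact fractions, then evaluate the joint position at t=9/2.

  seg 0: a=-2 b=-641/477 c=0 d=805/3816
  seg 1: a=-3 b=1133/954 c=805/636 d=-343/1908
  seg 2: a=3 b=3905/954 c=119/636 d=-3785/3816
  seg 3: a=4 b=-3368/477 c=-611/106 d=3649/954
  seg 4: a=-5 b=-6787/954 c=908/159 d=-454/477
S(9/2) = 50569/10176

Δ: Δ0=-1/2, Δ1=3, Δ2=1/2, Δ3=-9, Δ4=1/2
row 1: diag=8, rhs=21; c'=1/4, d'=21/8
row 2: denom=8−2·1/4=15/2; d'=(-15−2·21/8)/(15/2)=-27/10
row 3: denom=6−2·4/15=82/15; d'=(-57−2·-27/10)/(82/15)=-387/41
row 4: denom=6−1·15/82=477/82; d'=(57−1·-387/41)/(477/82)=1816/159
back: M4=1816/159
back: M3=-387/41−15/82·1816/159=-611/53
back: M2=-27/10−4/15·-611/53=119/318
back: M1=21/8−1/4·119/318=805/318
M: M0=0, M1=805/318, M2=119/318, M3=-611/53, M4=1816/159, M5=0
seg 0: a=-2, c=M0/2=0, d=(M1−M0)/(6·2)=805/3816, b=Δ0−h0·(2M0+M1)/6=-641/477
seg 1: a=-3, c=M1/2=805/636, d=(M2−M1)/(6·2)=-343/1908, b=Δ1−h1·(2M1+M2)/6=1133/954
seg 2: a=3, c=M2/2=119/636, d=(M3−M2)/(6·2)=-3785/3816, b=Δ2−h2·(2M2+M3)/6=3905/954
seg 3: a=4, c=M3/2=-611/106, d=(M4−M3)/(6·1)=3649/954, b=Δ3−h3·(2M3+M4)/6=-3368/477
seg 4: a=-5, c=M4/2=908/159, d=(M5−M4)/(6·2)=-454/477, b=Δ4−h4·(2M4+M5)/6=-6787/954
t_q=9/2 → seg 2, τ=1/2; S=3+3905/954·τ+119/636·τ²+-3785/3816·τ³=50569/10176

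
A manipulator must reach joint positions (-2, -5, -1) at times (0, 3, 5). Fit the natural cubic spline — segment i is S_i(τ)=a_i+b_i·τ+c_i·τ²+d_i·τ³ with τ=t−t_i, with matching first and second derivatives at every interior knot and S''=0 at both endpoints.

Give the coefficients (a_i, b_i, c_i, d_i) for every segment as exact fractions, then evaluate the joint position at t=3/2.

Δ: Δ0=-1, Δ1=2
row 1: diag=10, rhs=18; c'=1/5, d'=9/5
back: M1=9/5
M: M0=0, M1=9/5, M2=0
seg 0: a=-2, c=M0/2=0, d=(M1−M0)/(6·3)=1/10, b=Δ0−h0·(2M0+M1)/6=-19/10
seg 1: a=-5, c=M1/2=9/10, d=(M2−M1)/(6·2)=-3/20, b=Δ1−h1·(2M1+M2)/6=4/5
t_q=3/2 → seg 0, τ=3/2; S=-2+-19/10·τ+0·τ²+1/10·τ³=-361/80

  seg 0: a=-2 b=-19/10 c=0 d=1/10
  seg 1: a=-5 b=4/5 c=9/10 d=-3/20
S(3/2) = -361/80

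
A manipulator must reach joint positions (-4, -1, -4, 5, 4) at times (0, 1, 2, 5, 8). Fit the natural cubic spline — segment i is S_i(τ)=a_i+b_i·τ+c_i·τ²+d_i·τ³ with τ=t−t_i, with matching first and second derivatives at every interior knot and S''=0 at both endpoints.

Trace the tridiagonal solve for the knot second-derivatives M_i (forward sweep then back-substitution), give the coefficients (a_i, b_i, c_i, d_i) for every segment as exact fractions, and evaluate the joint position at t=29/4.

  seg 0: a=-4 b=403/84 c=0 d=-151/84
  seg 1: a=-1 b=-25/42 c=-151/28 d=251/84
  seg 2: a=-4 b=-29/12 c=25/7 d=-445/756
  seg 3: a=5 b=131/42 c=-145/84 d=145/756
S(29/4) = 9791/1792

Δ: Δ0=3, Δ1=-3, Δ2=3, Δ3=-1/3
row 1: diag=4, rhs=-36; c'=1/4, d'=-9
row 2: denom=8−1·1/4=31/4; d'=(36−1·-9)/(31/4)=180/31
row 3: denom=12−3·12/31=336/31; d'=(-20−3·180/31)/(336/31)=-145/42
back: M3=-145/42
back: M2=180/31−12/31·-145/42=50/7
back: M1=-9−1/4·50/7=-151/14
M: M0=0, M1=-151/14, M2=50/7, M3=-145/42, M4=0
seg 0: a=-4, c=M0/2=0, d=(M1−M0)/(6·1)=-151/84, b=Δ0−h0·(2M0+M1)/6=403/84
seg 1: a=-1, c=M1/2=-151/28, d=(M2−M1)/(6·1)=251/84, b=Δ1−h1·(2M1+M2)/6=-25/42
seg 2: a=-4, c=M2/2=25/7, d=(M3−M2)/(6·3)=-445/756, b=Δ2−h2·(2M2+M3)/6=-29/12
seg 3: a=5, c=M3/2=-145/84, d=(M4−M3)/(6·3)=145/756, b=Δ3−h3·(2M3+M4)/6=131/42
t_q=29/4 → seg 3, τ=9/4; S=5+131/42·τ+-145/84·τ²+145/756·τ³=9791/1792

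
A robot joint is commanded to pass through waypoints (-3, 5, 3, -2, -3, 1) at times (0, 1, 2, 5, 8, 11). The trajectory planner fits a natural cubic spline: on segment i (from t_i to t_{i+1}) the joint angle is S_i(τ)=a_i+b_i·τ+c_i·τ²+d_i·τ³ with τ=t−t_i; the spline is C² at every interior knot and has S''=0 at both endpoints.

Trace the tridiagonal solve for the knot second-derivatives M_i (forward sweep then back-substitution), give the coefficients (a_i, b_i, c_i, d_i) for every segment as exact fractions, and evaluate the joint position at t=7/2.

  seg 0: a=-3 b=13252/1251 c=0 d=-3244/1251
  seg 1: a=5 b=3520/1251 c=-3244/417 d=3710/1251
  seg 2: a=3 b=-4814/1251 c=466/417 d=-1465/11259
  seg 3: a=-2 b=-821/1251 c=-67/1251 d=605/11259
  seg 4: a=-3 b=592/1251 c=538/1251 d=-538/11259
S(7/2) = -775/1112

Δ: Δ0=8, Δ1=-2, Δ2=-5/3, Δ3=-1/3, Δ4=4/3
row 1: diag=4, rhs=-60; c'=1/4, d'=-15
row 2: denom=8−1·1/4=31/4; d'=(2−1·-15)/(31/4)=68/31
row 3: denom=12−3·12/31=336/31; d'=(8−3·68/31)/(336/31)=11/84
row 4: denom=12−3·31/112=1251/112; d'=(10−3·11/84)/(1251/112)=1076/1251
back: M4=1076/1251
back: M3=11/84−31/112·1076/1251=-134/1251
back: M2=68/31−12/31·-134/1251=932/417
back: M1=-15−1/4·932/417=-6488/417
M: M0=0, M1=-6488/417, M2=932/417, M3=-134/1251, M4=1076/1251, M5=0
seg 0: a=-3, c=M0/2=0, d=(M1−M0)/(6·1)=-3244/1251, b=Δ0−h0·(2M0+M1)/6=13252/1251
seg 1: a=5, c=M1/2=-3244/417, d=(M2−M1)/(6·1)=3710/1251, b=Δ1−h1·(2M1+M2)/6=3520/1251
seg 2: a=3, c=M2/2=466/417, d=(M3−M2)/(6·3)=-1465/11259, b=Δ2−h2·(2M2+M3)/6=-4814/1251
seg 3: a=-2, c=M3/2=-67/1251, d=(M4−M3)/(6·3)=605/11259, b=Δ3−h3·(2M3+M4)/6=-821/1251
seg 4: a=-3, c=M4/2=538/1251, d=(M5−M4)/(6·3)=-538/11259, b=Δ4−h4·(2M4+M5)/6=592/1251
t_q=7/2 → seg 2, τ=3/2; S=3+-4814/1251·τ+466/417·τ²+-1465/11259·τ³=-775/1112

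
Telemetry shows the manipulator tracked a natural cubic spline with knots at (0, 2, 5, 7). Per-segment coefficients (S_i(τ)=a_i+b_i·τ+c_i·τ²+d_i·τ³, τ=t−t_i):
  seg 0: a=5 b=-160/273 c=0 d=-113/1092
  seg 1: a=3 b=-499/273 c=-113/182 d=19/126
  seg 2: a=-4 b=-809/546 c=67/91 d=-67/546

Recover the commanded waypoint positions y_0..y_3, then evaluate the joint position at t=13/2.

y_0 = S_0(0) = a_0 = 5
y_1 = S_1(0) = a_1 = 3
y_2 = S_2(0) = a_2 = -4
y_3 = S_2(2) = -5
t_q=13/2 is in segment 2 (τ=3/2); S_2(τ)=-7251/1456

y_0=5 y_1=3 y_2=-4 y_3=-5
S(13/2) = -7251/1456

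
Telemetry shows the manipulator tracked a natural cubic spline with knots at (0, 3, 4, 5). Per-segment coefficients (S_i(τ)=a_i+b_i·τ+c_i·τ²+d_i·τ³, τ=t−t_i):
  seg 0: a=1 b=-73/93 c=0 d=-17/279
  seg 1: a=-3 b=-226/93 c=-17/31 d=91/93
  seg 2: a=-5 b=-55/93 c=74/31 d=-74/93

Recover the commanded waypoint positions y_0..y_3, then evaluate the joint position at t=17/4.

y_0=1 y_1=-3 y_2=-5 y_3=-4
S(17/4) = -4971/992

y_0 = S_0(0) = a_0 = 1
y_1 = S_1(0) = a_1 = -3
y_2 = S_2(0) = a_2 = -5
y_3 = S_2(1) = -4
t_q=17/4 is in segment 2 (τ=1/4); S_2(τ)=-4971/992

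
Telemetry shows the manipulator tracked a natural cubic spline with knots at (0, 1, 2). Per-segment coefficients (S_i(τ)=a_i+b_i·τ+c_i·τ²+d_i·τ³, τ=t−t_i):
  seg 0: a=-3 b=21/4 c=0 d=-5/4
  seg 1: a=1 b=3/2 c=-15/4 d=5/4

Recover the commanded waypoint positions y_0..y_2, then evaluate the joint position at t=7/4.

y_0=-3 y_1=1 y_2=0
S(7/4) = 139/256

y_0 = S_0(0) = a_0 = -3
y_1 = S_1(0) = a_1 = 1
y_2 = S_1(1) = 0
t_q=7/4 is in segment 1 (τ=3/4); S_1(τ)=139/256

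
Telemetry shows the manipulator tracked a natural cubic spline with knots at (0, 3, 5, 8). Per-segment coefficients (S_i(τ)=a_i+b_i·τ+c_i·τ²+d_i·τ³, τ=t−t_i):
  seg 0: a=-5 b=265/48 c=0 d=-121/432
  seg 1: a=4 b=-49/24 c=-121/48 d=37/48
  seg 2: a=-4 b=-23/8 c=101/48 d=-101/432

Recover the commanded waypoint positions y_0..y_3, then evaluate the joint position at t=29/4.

y_0 = S_0(0) = a_0 = -5
y_1 = S_1(0) = a_1 = 4
y_2 = S_2(0) = a_2 = -4
y_3 = S_2(3) = 0
t_q=29/4 is in segment 2 (τ=9/4); S_2(τ)=-2539/1024

y_0=-5 y_1=4 y_2=-4 y_3=0
S(29/4) = -2539/1024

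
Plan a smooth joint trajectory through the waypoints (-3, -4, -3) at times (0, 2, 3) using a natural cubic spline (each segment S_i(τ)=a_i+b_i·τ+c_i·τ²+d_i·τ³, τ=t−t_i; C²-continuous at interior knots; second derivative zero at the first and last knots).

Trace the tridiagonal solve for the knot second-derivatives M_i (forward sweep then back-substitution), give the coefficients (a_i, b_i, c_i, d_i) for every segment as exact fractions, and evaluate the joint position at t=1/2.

Δ: Δ0=-1/2, Δ1=1
row 1: diag=6, rhs=9; c'=1/6, d'=3/2
back: M1=3/2
M: M0=0, M1=3/2, M2=0
seg 0: a=-3, c=M0/2=0, d=(M1−M0)/(6·2)=1/8, b=Δ0−h0·(2M0+M1)/6=-1
seg 1: a=-4, c=M1/2=3/4, d=(M2−M1)/(6·1)=-1/4, b=Δ1−h1·(2M1+M2)/6=1/2
t_q=1/2 → seg 0, τ=1/2; S=-3+-1·τ+0·τ²+1/8·τ³=-223/64

  seg 0: a=-3 b=-1 c=0 d=1/8
  seg 1: a=-4 b=1/2 c=3/4 d=-1/4
S(1/2) = -223/64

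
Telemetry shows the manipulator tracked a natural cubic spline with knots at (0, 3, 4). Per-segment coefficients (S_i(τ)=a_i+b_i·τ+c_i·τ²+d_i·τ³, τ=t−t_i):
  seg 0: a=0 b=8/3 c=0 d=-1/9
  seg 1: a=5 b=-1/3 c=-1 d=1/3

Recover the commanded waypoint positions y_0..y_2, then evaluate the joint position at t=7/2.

y_0=0 y_1=5 y_2=4
S(7/2) = 37/8

y_0 = S_0(0) = a_0 = 0
y_1 = S_1(0) = a_1 = 5
y_2 = S_1(1) = 4
t_q=7/2 is in segment 1 (τ=1/2); S_1(τ)=37/8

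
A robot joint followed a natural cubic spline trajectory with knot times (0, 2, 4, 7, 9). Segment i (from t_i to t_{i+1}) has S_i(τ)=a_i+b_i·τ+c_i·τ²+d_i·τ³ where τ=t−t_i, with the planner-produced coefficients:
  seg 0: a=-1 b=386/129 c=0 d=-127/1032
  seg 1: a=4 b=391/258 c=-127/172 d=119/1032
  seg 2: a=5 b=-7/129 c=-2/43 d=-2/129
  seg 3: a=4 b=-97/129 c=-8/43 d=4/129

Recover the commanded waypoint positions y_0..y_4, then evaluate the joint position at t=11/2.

y_0 = S_0(0) = a_0 = -1
y_1 = S_1(0) = a_1 = 4
y_2 = S_2(0) = a_2 = 5
y_3 = S_3(0) = a_3 = 4
y_4 = S_3(2) = 2
t_q=11/2 is in segment 2 (τ=3/2); S_2(τ)=819/172

y_0=-1 y_1=4 y_2=5 y_3=4 y_4=2
S(11/2) = 819/172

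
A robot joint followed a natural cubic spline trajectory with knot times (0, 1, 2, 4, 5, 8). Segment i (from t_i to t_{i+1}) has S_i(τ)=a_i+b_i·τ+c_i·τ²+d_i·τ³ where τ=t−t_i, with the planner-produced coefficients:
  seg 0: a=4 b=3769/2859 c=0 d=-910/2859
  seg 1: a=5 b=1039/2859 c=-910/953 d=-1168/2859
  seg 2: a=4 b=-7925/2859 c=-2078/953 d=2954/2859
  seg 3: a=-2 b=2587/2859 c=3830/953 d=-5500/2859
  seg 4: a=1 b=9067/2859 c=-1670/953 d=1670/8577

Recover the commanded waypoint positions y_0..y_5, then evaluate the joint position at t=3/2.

y_0=4 y_1=5 y_2=4 y_3=-2 y_4=1 y_5=0
S(3/2) = 4662/953

y_0 = S_0(0) = a_0 = 4
y_1 = S_1(0) = a_1 = 5
y_2 = S_2(0) = a_2 = 4
y_3 = S_3(0) = a_3 = -2
y_4 = S_4(0) = a_4 = 1
y_5 = S_4(3) = 0
t_q=3/2 is in segment 1 (τ=1/2); S_1(τ)=4662/953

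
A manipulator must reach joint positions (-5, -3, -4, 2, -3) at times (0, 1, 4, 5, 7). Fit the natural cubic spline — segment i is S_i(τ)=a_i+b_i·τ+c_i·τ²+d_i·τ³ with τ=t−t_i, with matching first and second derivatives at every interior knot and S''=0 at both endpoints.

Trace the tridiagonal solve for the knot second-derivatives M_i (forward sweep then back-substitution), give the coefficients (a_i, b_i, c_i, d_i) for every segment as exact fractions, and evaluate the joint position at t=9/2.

  seg 0: a=-5 b=233/84 c=0 d=-65/84
  seg 1: a=-3 b=19/42 c=-65/28 d=173/252
  seg 2: a=-4 b=425/84 c=27/7 d=-35/12
  seg 3: a=2 b=169/42 c=-137/28 d=137/168
S(9/2) = -195/224

Δ: Δ0=2, Δ1=-1/3, Δ2=6, Δ3=-5/2
row 1: diag=8, rhs=-14; c'=3/8, d'=-7/4
row 2: denom=8−3·3/8=55/8; d'=(38−3·-7/4)/(55/8)=346/55
row 3: denom=6−1·8/55=322/55; d'=(-51−1·346/55)/(322/55)=-137/14
back: M3=-137/14
back: M2=346/55−8/55·-137/14=54/7
back: M1=-7/4−3/8·54/7=-65/14
M: M0=0, M1=-65/14, M2=54/7, M3=-137/14, M4=0
seg 0: a=-5, c=M0/2=0, d=(M1−M0)/(6·1)=-65/84, b=Δ0−h0·(2M0+M1)/6=233/84
seg 1: a=-3, c=M1/2=-65/28, d=(M2−M1)/(6·3)=173/252, b=Δ1−h1·(2M1+M2)/6=19/42
seg 2: a=-4, c=M2/2=27/7, d=(M3−M2)/(6·1)=-35/12, b=Δ2−h2·(2M2+M3)/6=425/84
seg 3: a=2, c=M3/2=-137/28, d=(M4−M3)/(6·2)=137/168, b=Δ3−h3·(2M3+M4)/6=169/42
t_q=9/2 → seg 2, τ=1/2; S=-4+425/84·τ+27/7·τ²+-35/12·τ³=-195/224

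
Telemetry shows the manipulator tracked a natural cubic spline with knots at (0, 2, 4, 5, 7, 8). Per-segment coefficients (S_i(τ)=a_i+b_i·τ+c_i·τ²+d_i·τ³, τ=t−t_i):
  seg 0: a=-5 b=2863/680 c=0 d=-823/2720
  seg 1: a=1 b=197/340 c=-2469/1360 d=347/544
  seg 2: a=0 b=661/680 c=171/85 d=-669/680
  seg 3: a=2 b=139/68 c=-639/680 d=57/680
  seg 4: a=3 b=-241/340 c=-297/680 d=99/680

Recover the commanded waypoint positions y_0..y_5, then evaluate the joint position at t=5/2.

y_0 = S_0(0) = a_0 = -5
y_1 = S_1(0) = a_1 = 1
y_2 = S_2(0) = a_2 = 0
y_3 = S_3(0) = a_3 = 2
y_4 = S_4(0) = a_4 = 3
y_5 = S_4(1) = 2
t_q=5/2 is in segment 1 (τ=1/2); S_1(τ)=19923/21760

y_0=-5 y_1=1 y_2=0 y_3=2 y_4=3 y_5=2
S(5/2) = 19923/21760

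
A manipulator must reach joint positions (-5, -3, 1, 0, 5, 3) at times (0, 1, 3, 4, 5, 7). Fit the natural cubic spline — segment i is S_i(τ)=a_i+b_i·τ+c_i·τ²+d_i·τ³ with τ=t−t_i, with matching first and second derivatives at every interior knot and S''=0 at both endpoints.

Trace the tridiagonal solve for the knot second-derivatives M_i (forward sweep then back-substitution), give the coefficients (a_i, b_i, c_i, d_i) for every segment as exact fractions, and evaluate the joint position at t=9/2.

Δ: Δ0=2, Δ1=2, Δ2=-1, Δ3=5, Δ4=-1
row 1: diag=6, rhs=0; c'=1/3, d'=0
row 2: denom=6−2·1/3=16/3; d'=(-18−2·0)/(16/3)=-27/8
row 3: denom=4−1·3/16=61/16; d'=(36−1·-27/8)/(61/16)=630/61
row 4: denom=6−1·16/61=350/61; d'=(-36−1·630/61)/(350/61)=-1413/175
back: M4=-1413/175
back: M3=630/61−16/61·-1413/175=2178/175
back: M2=-27/8−3/16·2178/175=-999/175
back: M1=0−1/3·-999/175=333/175
M: M0=0, M1=333/175, M2=-999/175, M3=2178/175, M4=-1413/175, M5=0
seg 0: a=-5, c=M0/2=0, d=(M1−M0)/(6·1)=111/350, b=Δ0−h0·(2M0+M1)/6=589/350
seg 1: a=-3, c=M1/2=333/350, d=(M2−M1)/(6·2)=-111/175, b=Δ1−h1·(2M1+M2)/6=461/175
seg 2: a=1, c=M2/2=-999/350, d=(M3−M2)/(6·1)=1059/350, b=Δ2−h2·(2M2+M3)/6=-41/35
seg 3: a=0, c=M3/2=1089/175, d=(M4−M3)/(6·1)=-171/50, b=Δ3−h3·(2M3+M4)/6=769/350
seg 4: a=5, c=M4/2=-1413/350, d=(M5−M4)/(6·2)=471/700, b=Δ4−h4·(2M4+M5)/6=767/175
t_q=9/2 → seg 3, τ=1/2; S=0+769/350·τ+1089/175·τ²+-171/50·τ³=1247/560

  seg 0: a=-5 b=589/350 c=0 d=111/350
  seg 1: a=-3 b=461/175 c=333/350 d=-111/175
  seg 2: a=1 b=-41/35 c=-999/350 d=1059/350
  seg 3: a=0 b=769/350 c=1089/175 d=-171/50
  seg 4: a=5 b=767/175 c=-1413/350 d=471/700
S(9/2) = 1247/560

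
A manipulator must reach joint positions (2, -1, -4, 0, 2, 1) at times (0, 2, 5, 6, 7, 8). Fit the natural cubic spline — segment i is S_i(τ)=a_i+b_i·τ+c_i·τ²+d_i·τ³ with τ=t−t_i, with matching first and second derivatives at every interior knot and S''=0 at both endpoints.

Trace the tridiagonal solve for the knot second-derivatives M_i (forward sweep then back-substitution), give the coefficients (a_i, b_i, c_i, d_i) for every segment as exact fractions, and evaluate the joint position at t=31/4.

Δ: Δ0=-3/2, Δ1=-1, Δ2=4, Δ3=2, Δ4=-1
row 1: diag=10, rhs=3; c'=3/10, d'=3/10
row 2: denom=8−3·3/10=71/10; d'=(30−3·3/10)/(71/10)=291/71
row 3: denom=4−1·10/71=274/71; d'=(-12−1·291/71)/(274/71)=-1143/274
row 4: denom=4−1·71/274=1025/274; d'=(-18−1·-1143/274)/(1025/274)=-3789/1025
back: M4=-3789/1025
back: M3=-1143/274−71/274·-3789/1025=-3294/1025
back: M2=291/71−10/71·-3294/1025=933/205
back: M1=3/10−3/10·933/205=-1092/1025
M: M0=0, M1=-1092/1025, M2=933/205, M3=-3294/1025, M4=-3789/1025, M5=0
seg 0: a=2, c=M0/2=0, d=(M1−M0)/(6·2)=-91/1025, b=Δ0−h0·(2M0+M1)/6=-2347/2050
seg 1: a=-1, c=M1/2=-546/1025, d=(M2−M1)/(6·3)=1919/6150, b=Δ1−h1·(2M1+M2)/6=-4531/2050
seg 2: a=-4, c=M2/2=933/410, d=(M3−M2)/(6·1)=-2653/2050, b=Δ2−h2·(2M2+M3)/6=3094/1025
seg 3: a=0, c=M3/2=-1647/1025, d=(M4−M3)/(6·1)=-33/410, b=Δ3−h3·(2M3+M4)/6=7559/2050
seg 4: a=2, c=M4/2=-3789/2050, d=(M5−M4)/(6·1)=1263/2050, b=Δ4−h4·(2M4+M5)/6=238/1025
t_q=31/4 → seg 4, τ=3/4; S=2+238/1025·τ+-3789/2050·τ²+1263/2050·τ³=36589/26240

  seg 0: a=2 b=-2347/2050 c=0 d=-91/1025
  seg 1: a=-1 b=-4531/2050 c=-546/1025 d=1919/6150
  seg 2: a=-4 b=3094/1025 c=933/410 d=-2653/2050
  seg 3: a=0 b=7559/2050 c=-1647/1025 d=-33/410
  seg 4: a=2 b=238/1025 c=-3789/2050 d=1263/2050
S(31/4) = 36589/26240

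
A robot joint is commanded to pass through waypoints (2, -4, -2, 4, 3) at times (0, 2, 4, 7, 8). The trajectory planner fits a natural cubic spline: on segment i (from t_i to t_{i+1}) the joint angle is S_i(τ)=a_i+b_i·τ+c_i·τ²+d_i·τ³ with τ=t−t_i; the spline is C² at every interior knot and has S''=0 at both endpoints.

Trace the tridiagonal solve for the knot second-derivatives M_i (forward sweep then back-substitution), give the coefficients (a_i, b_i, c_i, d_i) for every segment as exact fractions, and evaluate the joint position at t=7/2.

Δ: Δ0=-3, Δ1=1, Δ2=2, Δ3=-1
row 1: diag=8, rhs=24; c'=1/4, d'=3
row 2: denom=10−2·1/4=19/2; d'=(6−2·3)/(19/2)=0
row 3: denom=8−3·6/19=134/19; d'=(-18−3·0)/(134/19)=-171/67
back: M3=-171/67
back: M2=0−6/19·-171/67=54/67
back: M1=3−1/4·54/67=375/134
M: M0=0, M1=375/134, M2=54/67, M3=-171/67, M4=0
seg 0: a=2, c=M0/2=0, d=(M1−M0)/(6·2)=125/536, b=Δ0−h0·(2M0+M1)/6=-527/134
seg 1: a=-4, c=M1/2=375/268, d=(M2−M1)/(6·2)=-89/536, b=Δ1−h1·(2M1+M2)/6=-76/67
seg 2: a=-2, c=M2/2=27/67, d=(M3−M2)/(6·3)=-25/134, b=Δ2−h2·(2M2+M3)/6=331/134
seg 3: a=4, c=M3/2=-171/134, d=(M4−M3)/(6·1)=57/134, b=Δ3−h3·(2M3+M4)/6=-10/67
t_q=7/2 → seg 1, τ=3/2; S=-4+-76/67·τ+375/268·τ²+-89/536·τ³=-13351/4288

  seg 0: a=2 b=-527/134 c=0 d=125/536
  seg 1: a=-4 b=-76/67 c=375/268 d=-89/536
  seg 2: a=-2 b=331/134 c=27/67 d=-25/134
  seg 3: a=4 b=-10/67 c=-171/134 d=57/134
S(7/2) = -13351/4288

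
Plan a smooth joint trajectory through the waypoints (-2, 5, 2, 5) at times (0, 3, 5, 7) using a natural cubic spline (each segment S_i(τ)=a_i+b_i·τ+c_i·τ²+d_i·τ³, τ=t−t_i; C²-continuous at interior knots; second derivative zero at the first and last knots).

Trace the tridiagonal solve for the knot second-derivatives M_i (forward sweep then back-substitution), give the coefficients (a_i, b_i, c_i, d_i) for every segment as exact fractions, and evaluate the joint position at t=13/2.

  seg 0: a=-2 b=431/114 c=0 d=-55/342
  seg 1: a=5 b=-32/57 c=-55/38 d=223/456
  seg 2: a=2 b=-55/114 c=113/76 d=-113/456
S(13/2) = 4603/1216

Δ: Δ0=7/3, Δ1=-3/2, Δ2=3/2
row 1: diag=10, rhs=-23; c'=1/5, d'=-23/10
row 2: denom=8−2·1/5=38/5; d'=(18−2·-23/10)/(38/5)=113/38
back: M2=113/38
back: M1=-23/10−1/5·113/38=-55/19
M: M0=0, M1=-55/19, M2=113/38, M3=0
seg 0: a=-2, c=M0/2=0, d=(M1−M0)/(6·3)=-55/342, b=Δ0−h0·(2M0+M1)/6=431/114
seg 1: a=5, c=M1/2=-55/38, d=(M2−M1)/(6·2)=223/456, b=Δ1−h1·(2M1+M2)/6=-32/57
seg 2: a=2, c=M2/2=113/76, d=(M3−M2)/(6·2)=-113/456, b=Δ2−h2·(2M2+M3)/6=-55/114
t_q=13/2 → seg 2, τ=3/2; S=2+-55/114·τ+113/76·τ²+-113/456·τ³=4603/1216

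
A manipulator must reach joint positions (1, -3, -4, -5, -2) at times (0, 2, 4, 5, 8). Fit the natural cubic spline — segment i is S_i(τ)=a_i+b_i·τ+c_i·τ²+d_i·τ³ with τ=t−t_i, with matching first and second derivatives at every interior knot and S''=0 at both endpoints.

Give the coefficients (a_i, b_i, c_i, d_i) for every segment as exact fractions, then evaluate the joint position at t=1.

  seg 0: a=1 b=-853/344 c=0 d=165/1376
  seg 1: a=-3 b=-179/172 c=495/688 d=-309/1376
  seg 2: a=-4 b=-295/344 c=-27/43 d=167/344
  seg 3: a=-5 b=-113/172 c=285/344 d=-95/1032
S(1) = -1871/1376

Δ: Δ0=-2, Δ1=-1/2, Δ2=-1, Δ3=1
row 1: diag=8, rhs=9; c'=1/4, d'=9/8
row 2: denom=6−2·1/4=11/2; d'=(-3−2·9/8)/(11/2)=-21/22
row 3: denom=8−1·2/11=86/11; d'=(12−1·-21/22)/(86/11)=285/172
back: M3=285/172
back: M2=-21/22−2/11·285/172=-54/43
back: M1=9/8−1/4·-54/43=495/344
M: M0=0, M1=495/344, M2=-54/43, M3=285/172, M4=0
seg 0: a=1, c=M0/2=0, d=(M1−M0)/(6·2)=165/1376, b=Δ0−h0·(2M0+M1)/6=-853/344
seg 1: a=-3, c=M1/2=495/688, d=(M2−M1)/(6·2)=-309/1376, b=Δ1−h1·(2M1+M2)/6=-179/172
seg 2: a=-4, c=M2/2=-27/43, d=(M3−M2)/(6·1)=167/344, b=Δ2−h2·(2M2+M3)/6=-295/344
seg 3: a=-5, c=M3/2=285/344, d=(M4−M3)/(6·3)=-95/1032, b=Δ3−h3·(2M3+M4)/6=-113/172
t_q=1 → seg 0, τ=1; S=1+-853/344·τ+0·τ²+165/1376·τ³=-1871/1376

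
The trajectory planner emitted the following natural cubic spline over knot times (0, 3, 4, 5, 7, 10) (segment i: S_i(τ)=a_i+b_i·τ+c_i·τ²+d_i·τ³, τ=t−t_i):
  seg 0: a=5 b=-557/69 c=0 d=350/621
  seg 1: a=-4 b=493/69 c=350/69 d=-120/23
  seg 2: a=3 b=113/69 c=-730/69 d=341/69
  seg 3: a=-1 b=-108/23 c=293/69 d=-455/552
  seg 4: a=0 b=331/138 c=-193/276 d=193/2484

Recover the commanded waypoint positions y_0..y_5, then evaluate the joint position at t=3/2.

y_0=5 y_1=-4 y_2=3 y_3=-1 y_4=0 y_5=3
S(3/2) = -479/92

y_0 = S_0(0) = a_0 = 5
y_1 = S_1(0) = a_1 = -4
y_2 = S_2(0) = a_2 = 3
y_3 = S_3(0) = a_3 = -1
y_4 = S_4(0) = a_4 = 0
y_5 = S_4(3) = 3
t_q=3/2 is in segment 0 (τ=3/2); S_0(τ)=-479/92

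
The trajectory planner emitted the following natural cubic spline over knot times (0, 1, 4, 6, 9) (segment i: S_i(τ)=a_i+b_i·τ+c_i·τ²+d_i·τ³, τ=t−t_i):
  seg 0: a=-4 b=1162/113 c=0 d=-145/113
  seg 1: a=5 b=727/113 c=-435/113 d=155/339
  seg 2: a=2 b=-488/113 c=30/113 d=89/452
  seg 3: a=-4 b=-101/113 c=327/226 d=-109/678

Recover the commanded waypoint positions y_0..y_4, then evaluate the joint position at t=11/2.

y_0 = S_0(0) = a_0 = -4
y_1 = S_1(0) = a_1 = 5
y_2 = S_2(0) = a_2 = 2
y_3 = S_3(0) = a_3 = -4
y_4 = S_3(3) = 2
t_q=11/2 is in segment 2 (τ=3/2); S_2(τ)=-11629/3616

y_0=-4 y_1=5 y_2=2 y_3=-4 y_4=2
S(11/2) = -11629/3616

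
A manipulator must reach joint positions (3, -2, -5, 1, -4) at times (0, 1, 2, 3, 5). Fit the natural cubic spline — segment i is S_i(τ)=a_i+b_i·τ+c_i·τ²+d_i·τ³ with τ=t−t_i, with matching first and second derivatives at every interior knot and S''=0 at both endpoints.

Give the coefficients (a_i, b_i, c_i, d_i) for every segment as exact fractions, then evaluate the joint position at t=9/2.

  seg 0: a=3 b=-827/172 c=0 d=-33/172
  seg 1: a=-2 b=-463/86 c=-99/172 d=509/172
  seg 2: a=-5 b=403/172 c=357/43 d=-799/172
  seg 3: a=1 b=431/86 c=-969/172 d=323/344
S(9/2) = -2723/2752

Δ: Δ0=-5, Δ1=-3, Δ2=6, Δ3=-5/2
row 1: diag=4, rhs=12; c'=1/4, d'=3
row 2: denom=4−1·1/4=15/4; d'=(54−1·3)/(15/4)=68/5
row 3: denom=6−1·4/15=86/15; d'=(-51−1·68/5)/(86/15)=-969/86
back: M3=-969/86
back: M2=68/5−4/15·-969/86=714/43
back: M1=3−1/4·714/43=-99/86
M: M0=0, M1=-99/86, M2=714/43, M3=-969/86, M4=0
seg 0: a=3, c=M0/2=0, d=(M1−M0)/(6·1)=-33/172, b=Δ0−h0·(2M0+M1)/6=-827/172
seg 1: a=-2, c=M1/2=-99/172, d=(M2−M1)/(6·1)=509/172, b=Δ1−h1·(2M1+M2)/6=-463/86
seg 2: a=-5, c=M2/2=357/43, d=(M3−M2)/(6·1)=-799/172, b=Δ2−h2·(2M2+M3)/6=403/172
seg 3: a=1, c=M3/2=-969/172, d=(M4−M3)/(6·2)=323/344, b=Δ3−h3·(2M3+M4)/6=431/86
t_q=9/2 → seg 3, τ=3/2; S=1+431/86·τ+-969/172·τ²+323/344·τ³=-2723/2752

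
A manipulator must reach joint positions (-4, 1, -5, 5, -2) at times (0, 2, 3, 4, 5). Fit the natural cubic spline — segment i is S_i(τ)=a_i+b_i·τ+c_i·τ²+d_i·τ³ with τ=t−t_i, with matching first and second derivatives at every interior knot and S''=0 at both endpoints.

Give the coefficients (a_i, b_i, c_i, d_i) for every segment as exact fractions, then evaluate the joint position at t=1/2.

Δ: Δ0=5/2, Δ1=-6, Δ2=10, Δ3=-7
row 1: diag=6, rhs=-51; c'=1/6, d'=-17/2
row 2: denom=4−1·1/6=23/6; d'=(96−1·-17/2)/(23/6)=627/23
row 3: denom=4−1·6/23=86/23; d'=(-102−1·627/23)/(86/23)=-2973/86
back: M3=-2973/86
back: M2=627/23−6/23·-2973/86=1560/43
back: M1=-17/2−1/6·1560/43=-1251/86
M: M0=0, M1=-1251/86, M2=1560/43, M3=-2973/86, M4=0
seg 0: a=-4, c=M0/2=0, d=(M1−M0)/(6·2)=-417/344, b=Δ0−h0·(2M0+M1)/6=316/43
seg 1: a=1, c=M1/2=-1251/172, d=(M2−M1)/(6·1)=1457/172, b=Δ1−h1·(2M1+M2)/6=-619/86
seg 2: a=-5, c=M2/2=780/43, d=(M3−M2)/(6·1)=-2031/172, b=Δ2−h2·(2M2+M3)/6=631/172
seg 3: a=5, c=M3/2=-2973/172, d=(M4−M3)/(6·1)=991/172, b=Δ3−h3·(2M3+M4)/6=389/86
t_q=1/2 → seg 0, τ=1/2; S=-4+316/43·τ+0·τ²+-417/344·τ³=-1313/2752

  seg 0: a=-4 b=316/43 c=0 d=-417/344
  seg 1: a=1 b=-619/86 c=-1251/172 d=1457/172
  seg 2: a=-5 b=631/172 c=780/43 d=-2031/172
  seg 3: a=5 b=389/86 c=-2973/172 d=991/172
S(1/2) = -1313/2752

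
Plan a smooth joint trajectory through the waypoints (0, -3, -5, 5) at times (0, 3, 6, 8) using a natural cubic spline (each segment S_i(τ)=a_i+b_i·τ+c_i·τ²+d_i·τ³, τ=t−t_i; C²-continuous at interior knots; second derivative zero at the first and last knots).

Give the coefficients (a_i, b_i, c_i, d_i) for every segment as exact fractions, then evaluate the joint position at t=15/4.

  seg 0: a=0 b=-70/111 c=0 d=-41/999
  seg 1: a=-3 b=-193/111 c=-41/111 d=242/999
  seg 2: a=-5 b=287/111 c=67/37 d=-67/222
S(15/4) = -5221/1184

Δ: Δ0=-1, Δ1=-2/3, Δ2=5
row 1: diag=12, rhs=2; c'=1/4, d'=1/6
row 2: denom=10−3·1/4=37/4; d'=(34−3·1/6)/(37/4)=134/37
back: M2=134/37
back: M1=1/6−1/4·134/37=-82/111
M: M0=0, M1=-82/111, M2=134/37, M3=0
seg 0: a=0, c=M0/2=0, d=(M1−M0)/(6·3)=-41/999, b=Δ0−h0·(2M0+M1)/6=-70/111
seg 1: a=-3, c=M1/2=-41/111, d=(M2−M1)/(6·3)=242/999, b=Δ1−h1·(2M1+M2)/6=-193/111
seg 2: a=-5, c=M2/2=67/37, d=(M3−M2)/(6·2)=-67/222, b=Δ2−h2·(2M2+M3)/6=287/111
t_q=15/4 → seg 1, τ=3/4; S=-3+-193/111·τ+-41/111·τ²+242/999·τ³=-5221/1184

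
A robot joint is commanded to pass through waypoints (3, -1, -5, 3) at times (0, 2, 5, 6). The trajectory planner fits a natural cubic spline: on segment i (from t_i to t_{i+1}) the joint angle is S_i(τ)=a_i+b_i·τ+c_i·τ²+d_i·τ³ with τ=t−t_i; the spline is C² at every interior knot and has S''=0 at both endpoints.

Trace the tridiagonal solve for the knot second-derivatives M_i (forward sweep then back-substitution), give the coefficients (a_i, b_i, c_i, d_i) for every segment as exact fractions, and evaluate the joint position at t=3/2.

  seg 0: a=3 b=-290/213 c=0 d=-34/213
  seg 1: a=-1 b=-698/213 c=-68/71 d=38/71
  seg 2: a=-5 b=1156/213 c=274/71 d=-274/213
S(3/2) = 119/284

Δ: Δ0=-2, Δ1=-4/3, Δ2=8
row 1: diag=10, rhs=4; c'=3/10, d'=2/5
row 2: denom=8−3·3/10=71/10; d'=(56−3·2/5)/(71/10)=548/71
back: M2=548/71
back: M1=2/5−3/10·548/71=-136/71
M: M0=0, M1=-136/71, M2=548/71, M3=0
seg 0: a=3, c=M0/2=0, d=(M1−M0)/(6·2)=-34/213, b=Δ0−h0·(2M0+M1)/6=-290/213
seg 1: a=-1, c=M1/2=-68/71, d=(M2−M1)/(6·3)=38/71, b=Δ1−h1·(2M1+M2)/6=-698/213
seg 2: a=-5, c=M2/2=274/71, d=(M3−M2)/(6·1)=-274/213, b=Δ2−h2·(2M2+M3)/6=1156/213
t_q=3/2 → seg 0, τ=3/2; S=3+-290/213·τ+0·τ²+-34/213·τ³=119/284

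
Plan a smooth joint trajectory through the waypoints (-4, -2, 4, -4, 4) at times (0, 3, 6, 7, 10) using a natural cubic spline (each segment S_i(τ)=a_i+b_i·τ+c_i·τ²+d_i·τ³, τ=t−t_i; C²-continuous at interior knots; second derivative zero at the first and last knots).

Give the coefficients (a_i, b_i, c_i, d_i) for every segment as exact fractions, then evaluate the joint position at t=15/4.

Δ: Δ0=2/3, Δ1=2, Δ2=-8, Δ3=8/3
row 1: diag=12, rhs=8; c'=1/4, d'=2/3
row 2: denom=8−3·1/4=29/4; d'=(-60−3·2/3)/(29/4)=-248/29
row 3: denom=8−1·4/29=228/29; d'=(64−1·-248/29)/(228/29)=526/57
back: M3=526/57
back: M2=-248/29−4/29·526/57=-560/57
back: M1=2/3−1/4·-560/57=178/57
M: M0=0, M1=178/57, M2=-560/57, M3=526/57, M4=0
seg 0: a=-4, c=M0/2=0, d=(M1−M0)/(6·3)=89/513, b=Δ0−h0·(2M0+M1)/6=-17/19
seg 1: a=-2, c=M1/2=89/57, d=(M2−M1)/(6·3)=-41/57, b=Δ1−h1·(2M1+M2)/6=72/19
seg 2: a=4, c=M2/2=-280/57, d=(M3−M2)/(6·1)=181/57, b=Δ2−h2·(2M2+M3)/6=-119/19
seg 3: a=-4, c=M3/2=263/57, d=(M4−M3)/(6·3)=-263/513, b=Δ3−h3·(2M3+M4)/6=-374/57
t_q=15/4 → seg 1, τ=3/4; S=-2+72/19·τ+89/57·τ²+-41/57·τ³=1723/1216

  seg 0: a=-4 b=-17/19 c=0 d=89/513
  seg 1: a=-2 b=72/19 c=89/57 d=-41/57
  seg 2: a=4 b=-119/19 c=-280/57 d=181/57
  seg 3: a=-4 b=-374/57 c=263/57 d=-263/513
S(15/4) = 1723/1216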